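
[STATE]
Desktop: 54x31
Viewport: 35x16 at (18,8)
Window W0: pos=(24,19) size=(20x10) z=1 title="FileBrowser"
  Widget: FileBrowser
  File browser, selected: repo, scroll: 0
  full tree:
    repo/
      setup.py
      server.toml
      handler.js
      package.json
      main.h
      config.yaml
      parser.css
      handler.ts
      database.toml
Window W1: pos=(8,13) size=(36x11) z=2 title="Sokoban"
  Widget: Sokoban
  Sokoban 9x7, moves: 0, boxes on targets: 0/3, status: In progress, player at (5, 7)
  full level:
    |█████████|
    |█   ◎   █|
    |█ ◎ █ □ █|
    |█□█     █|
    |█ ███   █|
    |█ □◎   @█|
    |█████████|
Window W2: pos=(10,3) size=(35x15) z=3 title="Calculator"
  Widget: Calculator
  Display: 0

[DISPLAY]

 │ 9 │ ÷ │                ┃        
─┼───┼───┤                ┃        
 │ 6 │ × │                ┃        
─┼───┼───┤                ┃        
 │ 3 │ - │                ┃        
─┼───┼───┤                ┃        
 │ = │ + │                ┃        
─┼───┼───┤                ┃        
C│ MR│ M+│                ┃        
━━━━━━━━━━━━━━━━━━━━━━━━━━┛        
                         ┃         
                         ┃         
                         ┃         
                         ┃         
                         ┃         
━━━━━━━━━━━━━━━━━━━━━━━━━┛         


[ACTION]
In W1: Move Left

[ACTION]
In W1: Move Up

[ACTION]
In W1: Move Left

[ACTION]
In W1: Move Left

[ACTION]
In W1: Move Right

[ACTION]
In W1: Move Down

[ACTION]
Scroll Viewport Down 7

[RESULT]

─┼───┼───┤                ┃        
C│ MR│ M+│                ┃        
━━━━━━━━━━━━━━━━━━━━━━━━━━┛        
                         ┃         
                         ┃         
                         ┃         
                         ┃         
                         ┃         
━━━━━━━━━━━━━━━━━━━━━━━━━┛         
      ┃    server.toml   ┃         
      ┃    handler.js    ┃         
      ┃    package.json  ┃         
      ┃    main.h        ┃         
      ┗━━━━━━━━━━━━━━━━━━┛         
                                   
                                   


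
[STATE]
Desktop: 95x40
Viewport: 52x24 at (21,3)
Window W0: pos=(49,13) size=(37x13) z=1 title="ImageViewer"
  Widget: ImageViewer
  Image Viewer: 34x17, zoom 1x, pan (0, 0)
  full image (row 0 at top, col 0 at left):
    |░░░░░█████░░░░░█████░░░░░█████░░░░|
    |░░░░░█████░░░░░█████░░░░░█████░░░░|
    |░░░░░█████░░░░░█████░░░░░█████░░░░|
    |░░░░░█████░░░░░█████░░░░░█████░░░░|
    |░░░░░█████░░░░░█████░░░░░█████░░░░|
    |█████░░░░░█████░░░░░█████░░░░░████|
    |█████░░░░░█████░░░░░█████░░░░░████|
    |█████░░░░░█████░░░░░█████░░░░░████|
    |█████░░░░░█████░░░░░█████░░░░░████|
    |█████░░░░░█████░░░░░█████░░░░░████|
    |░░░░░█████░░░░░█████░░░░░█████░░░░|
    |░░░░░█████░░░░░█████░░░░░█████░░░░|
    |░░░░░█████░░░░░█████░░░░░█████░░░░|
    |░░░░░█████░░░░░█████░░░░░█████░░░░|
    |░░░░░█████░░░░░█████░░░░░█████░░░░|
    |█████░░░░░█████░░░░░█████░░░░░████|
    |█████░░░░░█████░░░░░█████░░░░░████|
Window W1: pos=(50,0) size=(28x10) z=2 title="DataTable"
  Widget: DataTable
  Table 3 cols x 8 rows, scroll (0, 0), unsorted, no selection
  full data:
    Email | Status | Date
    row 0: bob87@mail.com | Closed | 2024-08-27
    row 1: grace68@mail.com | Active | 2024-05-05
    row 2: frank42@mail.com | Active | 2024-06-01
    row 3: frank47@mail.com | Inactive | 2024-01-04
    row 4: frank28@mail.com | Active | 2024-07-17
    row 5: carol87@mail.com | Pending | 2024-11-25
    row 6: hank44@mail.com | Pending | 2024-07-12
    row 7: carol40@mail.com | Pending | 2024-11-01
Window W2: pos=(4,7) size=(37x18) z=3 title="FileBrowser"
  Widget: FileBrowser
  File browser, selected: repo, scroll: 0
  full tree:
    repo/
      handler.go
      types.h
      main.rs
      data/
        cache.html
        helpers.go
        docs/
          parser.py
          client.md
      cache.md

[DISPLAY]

                             ┃Email           │Statu
                             ┃────────────────┼─────
                             ┃bob87@mail.com  │Close
                             ┃grace68@mail.com│Activ
━━━━━━━━━━━━━━━━━━━┓         ┃frank42@mail.com│Activ
                   ┃         ┃frank47@mail.com│Inact
───────────────────┨         ┗━━━━━━━━━━━━━━━━━━━━━━
                   ┃                                
                   ┃                                
                   ┃                                
                   ┃        ┏━━━━━━━━━━━━━━━━━━━━━━━
                   ┃        ┃ ImageViewer           
                   ┃        ┠───────────────────────
                   ┃        ┃░░░░░█████░░░░░█████░░░
                   ┃        ┃░░░░░█████░░░░░█████░░░
                   ┃        ┃░░░░░█████░░░░░█████░░░
                   ┃        ┃░░░░░█████░░░░░█████░░░
                   ┃        ┃░░░░░█████░░░░░█████░░░
                   ┃        ┃█████░░░░░█████░░░░░███
                   ┃        ┃█████░░░░░█████░░░░░███
                   ┃        ┃█████░░░░░█████░░░░░███
━━━━━━━━━━━━━━━━━━━┛        ┃█████░░░░░█████░░░░░███
                            ┗━━━━━━━━━━━━━━━━━━━━━━━
                                                    


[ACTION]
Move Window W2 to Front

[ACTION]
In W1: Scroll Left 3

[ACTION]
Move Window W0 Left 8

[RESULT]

                             ┃Email           │Statu
                             ┃────────────────┼─────
                             ┃bob87@mail.com  │Close
                             ┃grace68@mail.com│Activ
━━━━━━━━━━━━━━━━━━━┓         ┃frank42@mail.com│Activ
                   ┃         ┃frank47@mail.com│Inact
───────────────────┨         ┗━━━━━━━━━━━━━━━━━━━━━━
                   ┃                                
                   ┃                                
                   ┃                                
                   ┃┏━━━━━━━━━━━━━━━━━━━━━━━━━━━━━━━
                   ┃┃ ImageViewer                   
                   ┃┠───────────────────────────────
                   ┃┃░░░░░█████░░░░░█████░░░░░█████░
                   ┃┃░░░░░█████░░░░░█████░░░░░█████░
                   ┃┃░░░░░█████░░░░░█████░░░░░█████░
                   ┃┃░░░░░█████░░░░░█████░░░░░█████░
                   ┃┃░░░░░█████░░░░░█████░░░░░█████░
                   ┃┃█████░░░░░█████░░░░░█████░░░░░█
                   ┃┃█████░░░░░█████░░░░░█████░░░░░█
                   ┃┃█████░░░░░█████░░░░░█████░░░░░█
━━━━━━━━━━━━━━━━━━━┛┃█████░░░░░█████░░░░░█████░░░░░█
                    ┗━━━━━━━━━━━━━━━━━━━━━━━━━━━━━━━
                                                    


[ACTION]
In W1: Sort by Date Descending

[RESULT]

                             ┃Email           │Statu
                             ┃────────────────┼─────
                             ┃carol87@mail.com│Pendi
                             ┃carol40@mail.com│Pendi
━━━━━━━━━━━━━━━━━━━┓         ┃bob87@mail.com  │Close
                   ┃         ┃frank28@mail.com│Activ
───────────────────┨         ┗━━━━━━━━━━━━━━━━━━━━━━
                   ┃                                
                   ┃                                
                   ┃                                
                   ┃┏━━━━━━━━━━━━━━━━━━━━━━━━━━━━━━━
                   ┃┃ ImageViewer                   
                   ┃┠───────────────────────────────
                   ┃┃░░░░░█████░░░░░█████░░░░░█████░
                   ┃┃░░░░░█████░░░░░█████░░░░░█████░
                   ┃┃░░░░░█████░░░░░█████░░░░░█████░
                   ┃┃░░░░░█████░░░░░█████░░░░░█████░
                   ┃┃░░░░░█████░░░░░█████░░░░░█████░
                   ┃┃█████░░░░░█████░░░░░█████░░░░░█
                   ┃┃█████░░░░░█████░░░░░█████░░░░░█
                   ┃┃█████░░░░░█████░░░░░█████░░░░░█
━━━━━━━━━━━━━━━━━━━┛┃█████░░░░░█████░░░░░█████░░░░░█
                    ┗━━━━━━━━━━━━━━━━━━━━━━━━━━━━━━━
                                                    


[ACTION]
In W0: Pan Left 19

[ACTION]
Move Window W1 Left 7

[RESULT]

                      ┃Email           │Status  │┃  
                      ┃────────────────┼────────┼┃  
                      ┃carol87@mail.com│Pending │┃  
                      ┃carol40@mail.com│Pending │┃  
━━━━━━━━━━━━━━━━━━━┓  ┃bob87@mail.com  │Closed  │┃  
                   ┃  ┃frank28@mail.com│Active  │┃  
───────────────────┨  ┗━━━━━━━━━━━━━━━━━━━━━━━━━━┛  
                   ┃                                
                   ┃                                
                   ┃                                
                   ┃┏━━━━━━━━━━━━━━━━━━━━━━━━━━━━━━━
                   ┃┃ ImageViewer                   
                   ┃┠───────────────────────────────
                   ┃┃░░░░░█████░░░░░█████░░░░░█████░
                   ┃┃░░░░░█████░░░░░█████░░░░░█████░
                   ┃┃░░░░░█████░░░░░█████░░░░░█████░
                   ┃┃░░░░░█████░░░░░█████░░░░░█████░
                   ┃┃░░░░░█████░░░░░█████░░░░░█████░
                   ┃┃█████░░░░░█████░░░░░█████░░░░░█
                   ┃┃█████░░░░░█████░░░░░█████░░░░░█
                   ┃┃█████░░░░░█████░░░░░█████░░░░░█
━━━━━━━━━━━━━━━━━━━┛┃█████░░░░░█████░░░░░█████░░░░░█
                    ┗━━━━━━━━━━━━━━━━━━━━━━━━━━━━━━━
                                                    


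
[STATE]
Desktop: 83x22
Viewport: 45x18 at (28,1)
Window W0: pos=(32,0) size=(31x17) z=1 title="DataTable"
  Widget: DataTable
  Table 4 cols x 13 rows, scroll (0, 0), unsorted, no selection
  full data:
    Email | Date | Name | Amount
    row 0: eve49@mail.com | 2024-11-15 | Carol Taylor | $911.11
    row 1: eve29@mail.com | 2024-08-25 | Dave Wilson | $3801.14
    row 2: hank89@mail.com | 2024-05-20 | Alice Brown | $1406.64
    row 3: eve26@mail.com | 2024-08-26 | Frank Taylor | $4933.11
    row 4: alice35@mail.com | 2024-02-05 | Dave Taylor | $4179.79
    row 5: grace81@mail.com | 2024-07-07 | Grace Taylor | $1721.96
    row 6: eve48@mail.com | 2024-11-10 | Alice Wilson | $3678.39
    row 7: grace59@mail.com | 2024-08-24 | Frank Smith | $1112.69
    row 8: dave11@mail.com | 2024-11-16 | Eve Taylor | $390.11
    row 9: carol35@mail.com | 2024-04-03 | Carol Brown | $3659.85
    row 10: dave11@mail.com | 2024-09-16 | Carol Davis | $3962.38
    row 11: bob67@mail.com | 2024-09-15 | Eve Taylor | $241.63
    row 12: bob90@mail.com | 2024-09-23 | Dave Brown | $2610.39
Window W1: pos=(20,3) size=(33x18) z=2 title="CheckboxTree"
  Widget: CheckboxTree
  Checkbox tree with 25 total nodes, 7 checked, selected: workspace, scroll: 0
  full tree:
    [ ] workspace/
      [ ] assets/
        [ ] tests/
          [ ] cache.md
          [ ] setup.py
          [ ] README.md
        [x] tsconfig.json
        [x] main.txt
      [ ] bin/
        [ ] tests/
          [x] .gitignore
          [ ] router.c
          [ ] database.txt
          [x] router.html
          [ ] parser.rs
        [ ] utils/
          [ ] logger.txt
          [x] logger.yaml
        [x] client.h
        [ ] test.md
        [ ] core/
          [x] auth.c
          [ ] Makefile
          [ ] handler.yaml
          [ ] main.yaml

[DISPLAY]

    ┃ DataTable                   ┃          
    ┠─────────────────────────────┨          
━━━━━━━━━━━━━━━━━━━━━━━━┓e      │N┃          
oxTree                  ┃───────┼─┃          
────────────────────────┨4-11-15│C┃          
rkspace/                ┃4-08-25│D┃          
assets/                 ┃4-05-20│A┃          
] tests/                ┃4-08-26│F┃          
[ ] cache.md            ┃4-02-05│D┃          
[ ] setup.py            ┃4-07-07│G┃          
[ ] README.md           ┃4-11-10│A┃          
] tsconfig.json         ┃4-08-24│F┃          
] main.txt              ┃4-11-16│E┃          
bin/                    ┃4-04-03│C┃          
] tests/                ┃4-09-16│C┃          
[x] .gitignore          ┃━━━━━━━━━┛          
[ ] router.c            ┃                    
[ ] database.txt        ┃                    


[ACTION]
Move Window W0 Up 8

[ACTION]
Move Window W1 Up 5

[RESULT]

oxTree                  ┃         ┃          
────────────────────────┨─────────┨          
rkspace/                ┃e      │N┃          
assets/                 ┃───────┼─┃          
] tests/                ┃4-11-15│C┃          
[ ] cache.md            ┃4-08-25│D┃          
[ ] setup.py            ┃4-05-20│A┃          
[ ] README.md           ┃4-08-26│F┃          
] tsconfig.json         ┃4-02-05│D┃          
] main.txt              ┃4-07-07│G┃          
bin/                    ┃4-11-10│A┃          
] tests/                ┃4-08-24│F┃          
[x] .gitignore          ┃4-11-16│E┃          
[ ] router.c            ┃4-04-03│C┃          
[ ] database.txt        ┃4-09-16│C┃          
[x] router.html         ┃━━━━━━━━━┛          
━━━━━━━━━━━━━━━━━━━━━━━━┛                    
                                             


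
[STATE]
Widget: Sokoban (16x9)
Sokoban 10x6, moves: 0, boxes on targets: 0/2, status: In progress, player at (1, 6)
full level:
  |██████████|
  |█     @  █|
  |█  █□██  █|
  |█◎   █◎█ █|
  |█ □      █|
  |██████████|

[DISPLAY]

██████████      
█     @  █      
█  █□██  █      
█◎   █◎█ █      
█ □      █      
██████████      
Moves: 0  0/2   
                
                


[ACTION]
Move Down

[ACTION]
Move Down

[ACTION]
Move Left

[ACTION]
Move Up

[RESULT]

██████████      
█    @   █      
█  █□██  █      
█◎   █◎█ █      
█ □      █      
██████████      
Moves: 1  0/2   
                
                


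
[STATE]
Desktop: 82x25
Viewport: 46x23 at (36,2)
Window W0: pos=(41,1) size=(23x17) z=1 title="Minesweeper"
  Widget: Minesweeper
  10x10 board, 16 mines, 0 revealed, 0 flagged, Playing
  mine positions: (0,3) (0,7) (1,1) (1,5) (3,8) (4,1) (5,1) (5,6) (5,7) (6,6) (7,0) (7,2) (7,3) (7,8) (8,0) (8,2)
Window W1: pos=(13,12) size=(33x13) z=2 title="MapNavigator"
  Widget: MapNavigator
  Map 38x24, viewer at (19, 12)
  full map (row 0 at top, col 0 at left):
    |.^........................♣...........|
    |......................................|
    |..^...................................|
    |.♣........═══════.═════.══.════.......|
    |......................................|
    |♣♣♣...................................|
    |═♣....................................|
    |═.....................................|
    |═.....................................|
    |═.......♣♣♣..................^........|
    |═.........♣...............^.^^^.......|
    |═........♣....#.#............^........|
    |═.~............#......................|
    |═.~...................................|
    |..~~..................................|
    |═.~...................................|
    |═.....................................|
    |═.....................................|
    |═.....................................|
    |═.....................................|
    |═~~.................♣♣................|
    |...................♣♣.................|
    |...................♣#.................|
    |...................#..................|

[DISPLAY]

     ┃ Minesweeper         ┃                  
     ┠─────────────────────┨                  
     ┃■■■■■■■■■■           ┃                  
     ┃■■■■■■■■■■           ┃                  
     ┃■■■■■■■■■■           ┃                  
     ┃■■■■■■■■■■           ┃                  
     ┃■■■■■■■■■■           ┃                  
     ┃■■■■■■■■■■           ┃                  
     ┃■■■■■■■■■■           ┃                  
     ┃■■■■■■■■■■           ┃                  
━━━━━━━━━┓■■■■■■           ┃                  
         ┃■■■■■■           ┃                  
─────────┨                 ┃                  
.........┃                 ┃                  
...^.....┃                 ┃                  
^.^^^....┃━━━━━━━━━━━━━━━━━┛                  
...^.....┃                                    
.........┃                                    
.........┃                                    
.........┃                                    
.........┃                                    
.........┃                                    
━━━━━━━━━┛                                    


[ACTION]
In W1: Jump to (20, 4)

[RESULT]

     ┃ Minesweeper         ┃                  
     ┠─────────────────────┨                  
     ┃■■■■■■■■■■           ┃                  
     ┃■■■■■■■■■■           ┃                  
     ┃■■■■■■■■■■           ┃                  
     ┃■■■■■■■■■■           ┃                  
     ┃■■■■■■■■■■           ┃                  
     ┃■■■■■■■■■■           ┃                  
     ┃■■■■■■■■■■           ┃                  
     ┃■■■■■■■■■■           ┃                  
━━━━━━━━━┓■■■■■■           ┃                  
         ┃■■■■■■           ┃                  
─────────┨                 ┃                  
.........┃                 ┃                  
.........┃                 ┃                  
.........┃━━━━━━━━━━━━━━━━━┛                  
════.....┃                                    
.........┃                                    
.........┃                                    
.........┃                                    
.........┃                                    
.........┃                                    
━━━━━━━━━┛                                    


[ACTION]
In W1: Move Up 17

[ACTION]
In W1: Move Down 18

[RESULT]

     ┃ Minesweeper         ┃                  
     ┠─────────────────────┨                  
     ┃■■■■■■■■■■           ┃                  
     ┃■■■■■■■■■■           ┃                  
     ┃■■■■■■■■■■           ┃                  
     ┃■■■■■■■■■■           ┃                  
     ┃■■■■■■■■■■           ┃                  
     ┃■■■■■■■■■■           ┃                  
     ┃■■■■■■■■■■           ┃                  
     ┃■■■■■■■■■■           ┃                  
━━━━━━━━━┓■■■■■■           ┃                  
         ┃■■■■■■           ┃                  
─────────┨                 ┃                  
.........┃                 ┃                  
.........┃                 ┃                  
.........┃━━━━━━━━━━━━━━━━━┛                  
.........┃                                    
.........┃                                    
.........┃                                    
.........┃                                    
.........┃                                    
.........┃                                    
━━━━━━━━━┛                                    


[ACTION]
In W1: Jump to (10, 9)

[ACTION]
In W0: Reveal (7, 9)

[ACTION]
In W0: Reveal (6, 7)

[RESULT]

     ┃ Minesweeper         ┃                  
     ┠─────────────────────┨                  
     ┃■■■■■■■■■■           ┃                  
     ┃■■■■■■■■■■           ┃                  
     ┃■■■■■■■■■■           ┃                  
     ┃■■■■■■■■■■           ┃                  
     ┃■■■■■■■■■■           ┃                  
     ┃■■■■■■■■■■           ┃                  
     ┃■■■■■■■4■■           ┃                  
     ┃■■■■■■■■■1           ┃                  
━━━━━━━━━┓■■■■■■           ┃                  
         ┃■■■■■■           ┃                  
─────────┨                 ┃                  
.........┃                 ┃                  
.........┃                 ┃                  
.........┃━━━━━━━━━━━━━━━━━┛                  
.........┃                                    
.........┃                                    
.........┃                                    
.........┃                                    
.........┃                                    
.........┃                                    
━━━━━━━━━┛                                    


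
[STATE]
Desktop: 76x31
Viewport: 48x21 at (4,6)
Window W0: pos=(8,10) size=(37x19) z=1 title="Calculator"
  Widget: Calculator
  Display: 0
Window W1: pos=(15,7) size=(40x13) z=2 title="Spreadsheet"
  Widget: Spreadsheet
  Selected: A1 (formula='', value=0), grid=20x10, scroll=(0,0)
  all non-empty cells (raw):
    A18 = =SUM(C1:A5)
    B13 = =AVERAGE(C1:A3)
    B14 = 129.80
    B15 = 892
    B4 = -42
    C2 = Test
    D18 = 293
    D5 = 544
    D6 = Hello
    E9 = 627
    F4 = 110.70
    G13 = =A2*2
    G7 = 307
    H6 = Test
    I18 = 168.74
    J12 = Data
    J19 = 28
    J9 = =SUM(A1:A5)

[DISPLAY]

                                                
           ┏━━━━━━━━━━━━━━━━━━━━━━━━━━━━━━━━━━━━
           ┃ Spreadsheet                        
           ┠────────────────────────────────────
    ┏━━━━━━┃A1:                                 
    ┃ Calcu┃       A       B       C       D    
    ┠──────┃------------------------------------
    ┃      ┃  1      [0]       0       0       0
    ┃┌───┬─┃  2        0       0Test           0
    ┃│ 7 │ ┃  3        0       0       0       0
    ┃├───┼─┃  4        0     -42       0       0
    ┃│ 4 │ ┃  5        0       0       0     544
    ┃├───┼─┃  6        0       0       0Hello   
    ┃│ 1 │ ┗━━━━━━━━━━━━━━━━━━━━━━━━━━━━━━━━━━━━
    ┃├───┼───┼───┼───┤                  ┃       
    ┃│ 0 │ . │ = │ + │                  ┃       
    ┃├───┼───┼───┼───┤                  ┃       
    ┃│ C │ MC│ MR│ M+│                  ┃       
    ┃└───┴───┴───┴───┘                  ┃       
    ┃                                   ┃       
    ┃                                   ┃       


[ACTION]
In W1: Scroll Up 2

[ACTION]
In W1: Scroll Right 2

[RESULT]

                                                
           ┏━━━━━━━━━━━━━━━━━━━━━━━━━━━━━━━━━━━━
           ┃ Spreadsheet                        
           ┠────────────────────────────────────
    ┏━━━━━━┃A1:                                 
    ┃ Calcu┃       C       D       E       F    
    ┠──────┃------------------------------------
    ┃      ┃  1        0       0       0       0
    ┃┌───┬─┃  2 Test           0       0       0
    ┃│ 7 │ ┃  3        0       0       0       0
    ┃├───┼─┃  4        0       0       0  110.70
    ┃│ 4 │ ┃  5        0     544       0       0
    ┃├───┼─┃  6        0Hello          0       0
    ┃│ 1 │ ┗━━━━━━━━━━━━━━━━━━━━━━━━━━━━━━━━━━━━
    ┃├───┼───┼───┼───┤                  ┃       
    ┃│ 0 │ . │ = │ + │                  ┃       
    ┃├───┼───┼───┼───┤                  ┃       
    ┃│ C │ MC│ MR│ M+│                  ┃       
    ┃└───┴───┴───┴───┘                  ┃       
    ┃                                   ┃       
    ┃                                   ┃       


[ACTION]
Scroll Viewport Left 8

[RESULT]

                                                
               ┏━━━━━━━━━━━━━━━━━━━━━━━━━━━━━━━━
               ┃ Spreadsheet                    
               ┠────────────────────────────────
        ┏━━━━━━┃A1:                             
        ┃ Calcu┃       C       D       E       F
        ┠──────┃--------------------------------
        ┃      ┃  1        0       0       0    
        ┃┌───┬─┃  2 Test           0       0    
        ┃│ 7 │ ┃  3        0       0       0    
        ┃├───┼─┃  4        0       0       0  11
        ┃│ 4 │ ┃  5        0     544       0    
        ┃├───┼─┃  6        0Hello          0    
        ┃│ 1 │ ┗━━━━━━━━━━━━━━━━━━━━━━━━━━━━━━━━
        ┃├───┼───┼───┼───┤                  ┃   
        ┃│ 0 │ . │ = │ + │                  ┃   
        ┃├───┼───┼───┼───┤                  ┃   
        ┃│ C │ MC│ MR│ M+│                  ┃   
        ┃└───┴───┴───┴───┘                  ┃   
        ┃                                   ┃   
        ┃                                   ┃   


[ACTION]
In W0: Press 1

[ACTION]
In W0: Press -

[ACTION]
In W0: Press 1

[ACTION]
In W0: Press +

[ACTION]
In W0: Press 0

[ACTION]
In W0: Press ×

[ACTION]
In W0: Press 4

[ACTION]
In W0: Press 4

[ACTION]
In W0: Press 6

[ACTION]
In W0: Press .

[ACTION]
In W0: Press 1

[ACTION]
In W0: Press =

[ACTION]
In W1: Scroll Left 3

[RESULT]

                                                
               ┏━━━━━━━━━━━━━━━━━━━━━━━━━━━━━━━━
               ┃ Spreadsheet                    
               ┠────────────────────────────────
        ┏━━━━━━┃A1:                             
        ┃ Calcu┃       A       B       C       D
        ┠──────┃--------------------------------
        ┃      ┃  1      [0]       0       0    
        ┃┌───┬─┃  2        0       0Test        
        ┃│ 7 │ ┃  3        0       0       0    
        ┃├───┼─┃  4        0     -42       0    
        ┃│ 4 │ ┃  5        0       0       0    
        ┃├───┼─┃  6        0       0       0Hell
        ┃│ 1 │ ┗━━━━━━━━━━━━━━━━━━━━━━━━━━━━━━━━
        ┃├───┼───┼───┼───┤                  ┃   
        ┃│ 0 │ . │ = │ + │                  ┃   
        ┃├───┼───┼───┼───┤                  ┃   
        ┃│ C │ MC│ MR│ M+│                  ┃   
        ┃└───┴───┴───┴───┘                  ┃   
        ┃                                   ┃   
        ┃                                   ┃   


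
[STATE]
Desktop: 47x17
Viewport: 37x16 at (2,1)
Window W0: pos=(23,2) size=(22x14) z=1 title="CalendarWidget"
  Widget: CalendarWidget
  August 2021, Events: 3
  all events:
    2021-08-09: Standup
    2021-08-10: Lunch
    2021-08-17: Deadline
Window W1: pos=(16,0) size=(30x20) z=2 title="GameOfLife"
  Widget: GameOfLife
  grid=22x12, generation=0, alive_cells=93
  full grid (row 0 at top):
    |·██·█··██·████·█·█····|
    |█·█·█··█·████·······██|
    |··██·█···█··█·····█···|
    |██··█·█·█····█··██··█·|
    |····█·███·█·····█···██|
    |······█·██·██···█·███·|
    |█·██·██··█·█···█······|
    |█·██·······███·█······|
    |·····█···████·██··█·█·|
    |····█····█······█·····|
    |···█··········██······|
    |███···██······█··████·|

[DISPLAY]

              ┃ GameOfLife           
              ┠──────────────────────
              ┃Gen: 0                
              ┃·██·█··██·████·█·█····
              ┃█·█·█··█·████·······██
              ┃··██·█···█··█·····█···
              ┃██··█·█·█····█··██··█·
              ┃····█·███·█·····█···██
              ┃······█·██·██···█·███·
              ┃█·██·██··█·█···█······
              ┃█·██·······███·█······
              ┃·····█···████·██··█·█·
              ┃····█····█······█·····
              ┃···█··········██······
              ┃███···██······█··████·
              ┃                      


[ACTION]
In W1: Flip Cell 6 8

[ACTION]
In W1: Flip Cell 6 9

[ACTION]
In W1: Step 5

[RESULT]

              ┃ GameOfLife           
              ┠──────────────────────
              ┃Gen: 5                
              ┃···█··················
              ┃·██·██·······██·······
              ┃···█···███···█········
              ┃······█····█·█········
              ┃·····██·██·██······█··
              ┃····█······██·····█·█·
              ┃····█··█··█·█····███··
              ┃········█·███····█····
              ┃···█··█·████··██·██···
              ┃··█·█··███·····███·█··
              ┃··█·█·········█·······
              ┃···█··················
              ┃                      


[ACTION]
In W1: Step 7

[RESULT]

              ┃ GameOfLife           
              ┠──────────────────────
              ┃Gen: 12               
              ┃██····················
              ┃██·█····█·············
              ┃·██····█·█············
              ┃·······█·█············
              ┃·······█·····██·······
              ┃············████···██·
              ┃········█·····███·█·█·
              ┃····█····██·█······█··
              ┃··█████··███··········
              ┃·███·██···············
              ┃··█··██···············
              ┃···███················
              ┃                      


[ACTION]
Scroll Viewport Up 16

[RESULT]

              ┏━━━━━━━━━━━━━━━━━━━━━━
              ┃ GameOfLife           
              ┠──────────────────────
              ┃Gen: 12               
              ┃██····················
              ┃██·█····█·············
              ┃·██····█·█············
              ┃·······█·█············
              ┃·······█·····██·······
              ┃············████···██·
              ┃········█·····███·█·█·
              ┃····█····██·█······█··
              ┃··█████··███··········
              ┃·███·██···············
              ┃··█··██···············
              ┃···███················


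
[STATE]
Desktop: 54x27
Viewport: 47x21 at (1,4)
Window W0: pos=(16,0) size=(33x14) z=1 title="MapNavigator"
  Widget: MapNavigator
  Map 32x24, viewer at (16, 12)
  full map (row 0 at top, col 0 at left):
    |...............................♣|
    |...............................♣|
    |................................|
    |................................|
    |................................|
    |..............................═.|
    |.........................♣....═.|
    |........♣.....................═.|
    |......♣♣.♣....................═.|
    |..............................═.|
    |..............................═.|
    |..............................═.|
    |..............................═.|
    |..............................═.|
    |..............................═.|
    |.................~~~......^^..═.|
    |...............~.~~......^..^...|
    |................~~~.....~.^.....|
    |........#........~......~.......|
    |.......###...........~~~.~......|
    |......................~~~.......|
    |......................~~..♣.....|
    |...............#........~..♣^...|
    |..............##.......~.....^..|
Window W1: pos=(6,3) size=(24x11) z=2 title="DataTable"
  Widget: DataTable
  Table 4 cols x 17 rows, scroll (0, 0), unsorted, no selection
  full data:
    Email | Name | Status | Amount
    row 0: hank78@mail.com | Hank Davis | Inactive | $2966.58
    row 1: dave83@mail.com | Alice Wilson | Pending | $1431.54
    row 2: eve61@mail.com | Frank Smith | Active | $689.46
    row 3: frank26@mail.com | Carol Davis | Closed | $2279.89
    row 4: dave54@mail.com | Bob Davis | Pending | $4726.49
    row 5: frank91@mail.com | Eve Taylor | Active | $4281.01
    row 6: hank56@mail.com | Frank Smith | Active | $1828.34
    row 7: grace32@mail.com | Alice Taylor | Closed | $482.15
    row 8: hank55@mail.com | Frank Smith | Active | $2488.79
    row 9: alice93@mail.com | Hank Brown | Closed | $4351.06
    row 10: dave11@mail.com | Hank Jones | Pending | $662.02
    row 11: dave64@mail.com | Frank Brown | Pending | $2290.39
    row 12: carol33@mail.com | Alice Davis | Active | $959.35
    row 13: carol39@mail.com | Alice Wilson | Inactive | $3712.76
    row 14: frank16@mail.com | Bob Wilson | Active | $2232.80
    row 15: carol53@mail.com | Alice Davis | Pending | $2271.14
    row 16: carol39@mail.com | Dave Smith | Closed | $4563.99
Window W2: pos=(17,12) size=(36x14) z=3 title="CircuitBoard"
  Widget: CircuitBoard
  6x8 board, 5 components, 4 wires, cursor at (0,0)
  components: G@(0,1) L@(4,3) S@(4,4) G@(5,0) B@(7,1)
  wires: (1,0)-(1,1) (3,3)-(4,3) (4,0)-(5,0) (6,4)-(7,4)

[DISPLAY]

     ┃ DataTable            ┃................═.
     ┠──────────────────────┨................═.
     ┃Email           │Name ┃................═.
     ┃────────────────┼─────┃................═.
     ┃hank78@mail.com │Hank ┃..@.............═.
     ┃dave83@mail.com │Alice┃................═.
     ┃eve61@mail.com  │Frank┃................═.
     ┃frank26@mail.com│Carol┃...~~~......^^..═.
     ┃dave54@mai┏━━━━━━━━━━━━━━━━━━━━━━━━━━━━━━
     ┗━━━━━━━━━━┃ CircuitBoard                 
                ┠──────────────────────────────
                ┃   0 1 2 3 4 5                
                ┃0  [.]  G                     
                ┃                              
                ┃1   · ─ ·                     
                ┃                              
                ┃2                             
                ┃                              
                ┃3               ·             
                ┃                │             
                ┃4   ·           L   S         


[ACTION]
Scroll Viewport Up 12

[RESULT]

               ┏━━━━━━━━━━━━━━━━━━━━━━━━━━━━━━━
               ┃ MapNavigator                  
               ┠───────────────────────────────
     ┏━━━━━━━━━━━━━━━━━━━━━━┓................═.
     ┃ DataTable            ┃................═.
     ┠──────────────────────┨................═.
     ┃Email           │Name ┃................═.
     ┃────────────────┼─────┃................═.
     ┃hank78@mail.com │Hank ┃..@.............═.
     ┃dave83@mail.com │Alice┃................═.
     ┃eve61@mail.com  │Frank┃................═.
     ┃frank26@mail.com│Carol┃...~~~......^^..═.
     ┃dave54@mai┏━━━━━━━━━━━━━━━━━━━━━━━━━━━━━━
     ┗━━━━━━━━━━┃ CircuitBoard                 
                ┠──────────────────────────────
                ┃   0 1 2 3 4 5                
                ┃0  [.]  G                     
                ┃                              
                ┃1   · ─ ·                     
                ┃                              
                ┃2                             


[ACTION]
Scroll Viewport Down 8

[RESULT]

     ┃Email           │Name ┃................═.
     ┃────────────────┼─────┃................═.
     ┃hank78@mail.com │Hank ┃..@.............═.
     ┃dave83@mail.com │Alice┃................═.
     ┃eve61@mail.com  │Frank┃................═.
     ┃frank26@mail.com│Carol┃...~~~......^^..═.
     ┃dave54@mai┏━━━━━━━━━━━━━━━━━━━━━━━━━━━━━━
     ┗━━━━━━━━━━┃ CircuitBoard                 
                ┠──────────────────────────────
                ┃   0 1 2 3 4 5                
                ┃0  [.]  G                     
                ┃                              
                ┃1   · ─ ·                     
                ┃                              
                ┃2                             
                ┃                              
                ┃3               ·             
                ┃                │             
                ┃4   ·           L   S         
                ┗━━━━━━━━━━━━━━━━━━━━━━━━━━━━━━
                                               
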